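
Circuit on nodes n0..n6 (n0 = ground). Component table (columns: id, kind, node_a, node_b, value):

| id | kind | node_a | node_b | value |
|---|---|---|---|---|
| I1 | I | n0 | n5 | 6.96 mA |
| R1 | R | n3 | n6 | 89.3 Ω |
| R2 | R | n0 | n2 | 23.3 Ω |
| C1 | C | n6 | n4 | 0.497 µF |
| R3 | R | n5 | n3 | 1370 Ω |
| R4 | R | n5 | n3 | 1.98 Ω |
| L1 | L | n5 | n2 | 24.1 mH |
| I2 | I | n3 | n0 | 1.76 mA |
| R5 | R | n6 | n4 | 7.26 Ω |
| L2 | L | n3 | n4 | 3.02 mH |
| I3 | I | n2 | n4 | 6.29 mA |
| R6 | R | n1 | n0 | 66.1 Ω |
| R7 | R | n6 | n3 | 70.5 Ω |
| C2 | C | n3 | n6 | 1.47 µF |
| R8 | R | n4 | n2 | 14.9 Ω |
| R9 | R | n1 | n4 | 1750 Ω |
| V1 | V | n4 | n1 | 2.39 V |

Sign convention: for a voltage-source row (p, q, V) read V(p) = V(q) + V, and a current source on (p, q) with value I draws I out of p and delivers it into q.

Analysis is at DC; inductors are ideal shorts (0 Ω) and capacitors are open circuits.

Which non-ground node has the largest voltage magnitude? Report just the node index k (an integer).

Apply KCL at each of the 6 non-ground nodes and solve the resulting linear system.
Node n1: branches {R6, R9, V1} → V_1 = -1.640
Node n2: branches {R2, L1, I3, R8} → V_2 = 0.6991
Node n3: branches {R1, R3, R4, I2, L2, R7, C2} → V_3 = 0.7503
Node n4: branches {C1, R5, L2, I3, R8, R9, V1} → V_4 = 0.7503
Node n5: branches {I1, R3, R4, L1} → V_5 = 0.6991
Node n6: branches {R1, C1, R5, R7, C2} → V_6 = 0.7503
Source currents: i(L1)=0.03286, i(L2)=-0.02766, i(V1)=-0.02617

1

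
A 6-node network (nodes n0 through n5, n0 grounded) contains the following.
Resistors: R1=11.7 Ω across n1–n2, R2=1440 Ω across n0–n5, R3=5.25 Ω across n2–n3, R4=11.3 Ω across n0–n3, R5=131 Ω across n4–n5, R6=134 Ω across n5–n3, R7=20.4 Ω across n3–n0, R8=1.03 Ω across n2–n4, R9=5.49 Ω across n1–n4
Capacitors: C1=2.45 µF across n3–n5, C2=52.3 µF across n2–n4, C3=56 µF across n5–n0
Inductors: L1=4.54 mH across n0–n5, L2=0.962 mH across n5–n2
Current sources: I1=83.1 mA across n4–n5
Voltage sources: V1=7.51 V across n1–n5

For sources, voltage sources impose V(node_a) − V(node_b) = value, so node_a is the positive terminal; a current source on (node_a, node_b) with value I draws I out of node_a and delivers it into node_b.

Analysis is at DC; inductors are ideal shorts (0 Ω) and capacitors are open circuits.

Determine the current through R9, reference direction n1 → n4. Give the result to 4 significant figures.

1.166 A

Element admittances at DC:
  Y(R1) = 0.08547 S between n1,n2
  Y(C1) = 0.000 S between n3,n5
  Y(C2) = 0.000 S between n2,n4
  Y(R2) = 0.0006944 S between n0,n5
  L1: short n0↔n5 (DC inductor)
  Y(R3) = 0.1905 S between n2,n3
  Y(R4) = 0.08850 S between n0,n3
  Y(R5) = 0.007634 S between n4,n5
  Y(C3) = 0.000 S between n5,n0
  Y(R6) = 0.007463 S between n5,n3
  L2: short n5↔n2 (DC inductor)
  Y(R7) = 0.04902 S between n3,n0
  I1: injects 0.0831 A into n5 (from n4)
  Y(R8) = 0.9709 S between n2,n4
  Y(R9) = 0.1821 S between n1,n4
  V1: constraint V(n1)−V(n5) = 7.51
Assemble and solve the 8×8 MNA system:
  V(n1)=7.510  V(n2)=0.000  V(n3)=0.000  V(n4)=1.107  V(n5)=0.000
  i(L1)=0.000  i(L2)=-1.717  i(V1)=-1.808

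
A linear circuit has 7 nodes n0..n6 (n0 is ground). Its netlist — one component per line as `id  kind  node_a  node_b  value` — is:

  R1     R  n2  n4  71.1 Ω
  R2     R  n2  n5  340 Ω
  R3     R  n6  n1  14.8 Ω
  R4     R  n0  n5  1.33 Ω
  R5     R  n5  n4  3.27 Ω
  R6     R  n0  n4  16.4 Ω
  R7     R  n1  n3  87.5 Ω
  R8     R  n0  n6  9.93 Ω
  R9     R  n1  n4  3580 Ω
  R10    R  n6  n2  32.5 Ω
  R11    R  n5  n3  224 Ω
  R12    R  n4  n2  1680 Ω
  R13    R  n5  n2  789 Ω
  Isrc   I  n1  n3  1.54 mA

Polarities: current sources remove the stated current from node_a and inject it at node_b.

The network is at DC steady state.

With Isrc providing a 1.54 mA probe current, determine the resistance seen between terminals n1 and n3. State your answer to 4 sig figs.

R_eq = 64.72 Ω

Element admittances at DC:
  Y(R1) = 0.01406 S between n2,n4
  Y(R2) = 0.002941 S between n2,n5
  Y(R3) = 0.06757 S between n6,n1
  Y(R4) = 0.7519 S between n0,n5
  Y(R5) = 0.3058 S between n5,n4
  Y(R6) = 0.06098 S between n0,n4
  Y(R7) = 0.01143 S between n1,n3
  Y(R8) = 0.1007 S between n0,n6
  Y(R9) = 0.0002793 S between n1,n4
  Y(R10) = 0.03077 S between n6,n2
  Y(R11) = 0.004464 S between n5,n3
  Y(R12) = 0.0005952 S between n4,n2
  Y(R13) = 0.001267 S between n5,n2
  Isrc: injects 0.00154 A into n3 (from n1)
Assemble and solve the 6×6 MNA system:
  V(n1)=-0.009405  V(n2)=-0.002058  V(n3)=0.09026  V(n4)=0.0002731  V(n5)=0.0004481  V(n6)=-0.003511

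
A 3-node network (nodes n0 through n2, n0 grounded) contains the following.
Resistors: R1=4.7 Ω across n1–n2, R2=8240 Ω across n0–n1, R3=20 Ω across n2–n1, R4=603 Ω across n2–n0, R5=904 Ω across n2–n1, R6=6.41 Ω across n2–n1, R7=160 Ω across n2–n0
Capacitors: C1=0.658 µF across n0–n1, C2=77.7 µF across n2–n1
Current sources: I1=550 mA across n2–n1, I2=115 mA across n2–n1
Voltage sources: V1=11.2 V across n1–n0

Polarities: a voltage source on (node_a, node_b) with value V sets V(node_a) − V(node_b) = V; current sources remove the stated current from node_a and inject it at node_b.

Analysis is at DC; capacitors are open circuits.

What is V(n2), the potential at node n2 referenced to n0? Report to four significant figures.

Apply KCL at each of the 2 non-ground nodes and solve the resulting linear system.
Node n1: branches {R1, R2, C1, R3, C2, I1, R5, R6, I2, V1} → V_1 = 11.20
Node n2: branches {R1, R3, R4, C2, I1, R5, R6, I2, R7} → V_2 = 9.438
Source currents: i(V1)=-0.07600

9.438 V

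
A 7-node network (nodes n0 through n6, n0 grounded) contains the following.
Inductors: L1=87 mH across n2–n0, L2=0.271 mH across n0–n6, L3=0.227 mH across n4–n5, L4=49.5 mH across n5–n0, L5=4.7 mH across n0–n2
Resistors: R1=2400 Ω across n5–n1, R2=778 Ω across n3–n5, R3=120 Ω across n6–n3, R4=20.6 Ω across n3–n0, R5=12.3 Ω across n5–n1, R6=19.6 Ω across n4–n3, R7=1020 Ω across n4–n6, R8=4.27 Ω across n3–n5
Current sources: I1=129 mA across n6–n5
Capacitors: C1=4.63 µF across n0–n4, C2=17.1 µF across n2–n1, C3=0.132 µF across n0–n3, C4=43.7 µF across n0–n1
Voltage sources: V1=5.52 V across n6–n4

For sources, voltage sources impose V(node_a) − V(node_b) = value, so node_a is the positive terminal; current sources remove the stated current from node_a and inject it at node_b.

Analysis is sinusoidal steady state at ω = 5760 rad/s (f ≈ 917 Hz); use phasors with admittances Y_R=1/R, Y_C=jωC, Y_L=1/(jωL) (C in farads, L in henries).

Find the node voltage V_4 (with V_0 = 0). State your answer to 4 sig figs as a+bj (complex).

Element admittances at ω=5760 rad/s:
  Y(L1) = 0.000-0.001996j S between n2,n0
  Y(R1) = 0.0004167+0.000j S between n5,n1
  Y(L2) = 0.000-0.6406j S between n0,n6
  Y(R2) = 0.001285+0.000j S between n3,n5
  Y(R3) = 0.008333+0.000j S between n6,n3
  Y(R4) = 0.04854+0.000j S between n3,n0
  I1: injects 0.129 A into n5 (from n6)
  Y(C1) = 0.000+0.02667j S between n0,n4
  Y(R5) = 0.08130+0.000j S between n5,n1
  Y(R6) = 0.05102+0.000j S between n4,n3
  Y(R7) = 0.0009804+0.000j S between n4,n6
  Y(L3) = 0.000-0.7648j S between n4,n5
  Y(L4) = 0.000-0.003507j S between n5,n0
  Y(R8) = 0.2342+0.000j S between n3,n5
  Y(C2) = 0.000+0.09850j S between n2,n1
  Y(L5) = 0.000-0.03694j S between n0,n2
  Y(C3) = 0.000+0.0007603j S between n0,n3
  Y(C4) = 0.000+0.2517j S between n0,n1
  V1: constraint V(n6)−V(n4) = 5.52
Assemble and solve the 7×7 MNA system:
  V(n1)=-0.1173+2.350j  V(n2)=-0.1939+3.886j  V(n3)=-4.612+1.623j  V(n4)=-5.642+1.072j  V(n5)=-5.504+2.081j  V(n6)=-0.1215+1.072j
  i(V1)=-0.8584-0.07327j

-5.642+1.072j V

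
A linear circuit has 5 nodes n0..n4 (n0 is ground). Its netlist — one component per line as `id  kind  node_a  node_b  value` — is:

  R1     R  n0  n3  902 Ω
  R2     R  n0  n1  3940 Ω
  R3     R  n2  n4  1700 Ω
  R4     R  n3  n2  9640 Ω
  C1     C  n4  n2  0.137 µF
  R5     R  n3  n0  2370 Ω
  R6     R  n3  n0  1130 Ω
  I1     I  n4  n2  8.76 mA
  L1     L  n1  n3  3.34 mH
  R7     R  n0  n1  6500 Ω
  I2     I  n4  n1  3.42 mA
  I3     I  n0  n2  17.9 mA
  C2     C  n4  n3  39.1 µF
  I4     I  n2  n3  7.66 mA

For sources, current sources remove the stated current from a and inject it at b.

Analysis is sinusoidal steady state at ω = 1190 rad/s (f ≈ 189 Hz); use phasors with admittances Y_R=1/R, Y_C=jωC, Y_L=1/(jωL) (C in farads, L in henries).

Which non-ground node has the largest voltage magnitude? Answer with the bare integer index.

MNA unknowns: 4 node voltages V₁..V_4
R1: Y=0.001109+0.000j on G[0,3]
R2: Y=0.0002538+0.000j on G[0,1]
R3: Y=0.0005882+0.000j on G[2,4]
R4: Y=0.0001037+0.000j on G[3,2]
C1: Y=0.000+0.0001630j on G[4,2]
R5: Y=0.0004219+0.000j on G[3,0]
R6: Y=0.0008850+0.000j on G[3,0]
I1: z[4]−=0.00876, z[2]+=0.00876
L1: Y=0.000-0.2516j on G[1,3]
R7: Y=0.0001538+0.000j on G[0,1]
I2: z[4]−=0.00342, z[1]+=0.00342
I3: z[0]−=0.0179, z[2]+=0.0179
C2: Y=0.000+0.04653j on G[4,3]
I4: z[2]−=0.00766, z[3]+=0.00766
solve → V1=6.340+0.002841j, V2=32.37-6.205j, V3=6.340-0.0004794j, V4=6.354-0.08902j

2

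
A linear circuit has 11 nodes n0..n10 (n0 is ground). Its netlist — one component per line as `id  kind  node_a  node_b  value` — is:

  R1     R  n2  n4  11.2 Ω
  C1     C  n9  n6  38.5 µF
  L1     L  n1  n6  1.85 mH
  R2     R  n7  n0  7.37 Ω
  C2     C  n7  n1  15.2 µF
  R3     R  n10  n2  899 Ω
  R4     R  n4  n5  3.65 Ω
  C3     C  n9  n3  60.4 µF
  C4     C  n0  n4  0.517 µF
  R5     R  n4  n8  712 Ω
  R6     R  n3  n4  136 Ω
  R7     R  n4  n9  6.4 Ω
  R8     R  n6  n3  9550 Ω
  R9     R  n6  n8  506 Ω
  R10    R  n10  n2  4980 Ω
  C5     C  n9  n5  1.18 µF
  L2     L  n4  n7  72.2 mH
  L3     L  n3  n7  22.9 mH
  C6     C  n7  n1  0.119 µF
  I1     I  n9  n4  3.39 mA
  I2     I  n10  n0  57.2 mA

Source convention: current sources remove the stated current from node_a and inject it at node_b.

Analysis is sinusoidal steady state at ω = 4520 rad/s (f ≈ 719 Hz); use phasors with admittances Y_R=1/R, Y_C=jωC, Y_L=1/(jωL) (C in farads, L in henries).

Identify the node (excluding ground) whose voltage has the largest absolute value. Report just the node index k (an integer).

Element admittances at ω=4520 rad/s:
  Y(R1) = 0.08929+0.000j S between n2,n4
  Y(C1) = 0.000+0.1740j S between n9,n6
  Y(L1) = 0.000-0.1196j S between n1,n6
  Y(R2) = 0.1357+0.000j S between n7,n0
  Y(C2) = 0.000+0.06870j S between n7,n1
  Y(R3) = 0.001112+0.000j S between n10,n2
  Y(R4) = 0.2740+0.000j S between n4,n5
  Y(C3) = 0.000+0.2730j S between n9,n3
  Y(C4) = 0.000+0.002337j S between n0,n4
  Y(R5) = 0.001404+0.000j S between n4,n8
  Y(R6) = 0.007353+0.000j S between n3,n4
  Y(R7) = 0.1562+0.000j S between n4,n9
  Y(R8) = 0.0001047+0.000j S between n6,n3
  Y(R9) = 0.001976+0.000j S between n6,n8
  Y(R10) = 0.0002008+0.000j S between n10,n2
  Y(C5) = 0.000+0.005334j S between n9,n5
  Y(L2) = 0.000-0.003064j S between n4,n7
  Y(L3) = 0.000-0.009661j S between n3,n7
  Y(C6) = 0.000+0.0005379j S between n7,n1
  I1: injects 0.00339 A into n4 (from n9)
  I2: injects 0.0572 A into n0 (from n10)
Assemble and solve the 10×10 MNA system:
  V(n1)=-0.3965+0.9598j  V(n2)=-1.371+0.8016j  V(n3)=-0.4011+0.8243j  V(n4)=-0.7305+0.8016j  V(n5)=-0.7301+0.8080j  V(n6)=-0.4030+0.4114j  V(n7)=-0.4078+0.01258j  V(n8)=-0.5391+0.5735j  V(n9)=-0.4006+0.7867j  V(n10)=-44.93+0.8016j

10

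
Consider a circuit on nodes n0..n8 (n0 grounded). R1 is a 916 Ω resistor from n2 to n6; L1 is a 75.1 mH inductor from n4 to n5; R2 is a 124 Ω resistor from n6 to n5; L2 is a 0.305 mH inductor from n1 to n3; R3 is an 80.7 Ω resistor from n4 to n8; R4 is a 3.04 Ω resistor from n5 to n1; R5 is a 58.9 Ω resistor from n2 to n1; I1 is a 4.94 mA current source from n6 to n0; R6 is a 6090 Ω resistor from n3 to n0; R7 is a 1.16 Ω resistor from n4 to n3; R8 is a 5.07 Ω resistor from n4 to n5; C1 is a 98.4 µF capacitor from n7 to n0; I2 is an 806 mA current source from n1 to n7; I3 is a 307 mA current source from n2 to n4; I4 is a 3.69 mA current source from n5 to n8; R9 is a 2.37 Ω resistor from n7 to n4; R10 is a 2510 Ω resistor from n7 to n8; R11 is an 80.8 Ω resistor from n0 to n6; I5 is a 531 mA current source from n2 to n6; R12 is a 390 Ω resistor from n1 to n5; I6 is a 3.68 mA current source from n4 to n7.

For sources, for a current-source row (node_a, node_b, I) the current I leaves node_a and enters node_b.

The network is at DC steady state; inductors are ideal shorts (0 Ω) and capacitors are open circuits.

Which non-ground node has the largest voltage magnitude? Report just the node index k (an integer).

2

MNA unknowns: 8 node voltages V₁..V_8 plus 2 source currents (L1, L2)
R1: Y=0.001092 on G[2,6]
L1: row V4−V5=0, i_L1 at 4,5
R2: Y=0.008065 on G[6,5]
L2: row V1−V3=0, i_L2 at 1,3
R3: Y=0.01239 on G[4,8]
R4: Y=0.3289 on G[5,1]
R5: Y=0.01698 on G[2,1]
I1: z[6]−=0.00494, z[0]+=0.00494
R6: Y=0.0001642 on G[3,0]
R7: Y=0.8621 on G[4,3]
R8: Y=0.1972 on G[4,5]
C1: Y=0.000 on G[7,0]
I2: z[1]−=0.806, z[7]+=0.806
I3: z[2]−=0.307, z[4]+=0.307
I4: z[5]−=0.00369, z[8]+=0.00369
R9: Y=0.4219 on G[7,4]
R10: Y=0.0003984 on G[7,8]
R11: Y=0.01238 on G[0,6]
I5: z[2]−=0.531, z[6]+=0.531
R12: Y=0.002564 on G[1,5]
I6: z[4]−=0.00368, z[7]+=0.00368
solve → V1=-52.73, V2=-95.90, V3=-52.73, V4=-51.45, V5=-51.45, V6=0.3004, V7=-49.53, V8=-51.10
aux → i_L1=0.01141, i_L2=-1.114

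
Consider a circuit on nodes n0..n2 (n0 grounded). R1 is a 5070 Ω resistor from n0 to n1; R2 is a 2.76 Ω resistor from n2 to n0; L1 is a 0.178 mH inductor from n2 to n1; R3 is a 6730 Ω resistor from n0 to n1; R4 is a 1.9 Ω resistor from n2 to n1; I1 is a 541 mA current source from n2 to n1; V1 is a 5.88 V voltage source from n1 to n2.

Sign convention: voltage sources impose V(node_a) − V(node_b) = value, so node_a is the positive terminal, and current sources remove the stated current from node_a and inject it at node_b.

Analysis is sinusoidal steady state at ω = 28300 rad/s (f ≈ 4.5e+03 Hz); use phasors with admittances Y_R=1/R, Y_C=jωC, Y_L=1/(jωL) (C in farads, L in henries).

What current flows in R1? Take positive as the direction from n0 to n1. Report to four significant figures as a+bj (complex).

-0.001159+0.000j A

Element admittances at ω=28300 rad/s:
  Y(R1) = 0.0001972+0.000j S between n0,n1
  Y(R2) = 0.3623+0.000j S between n2,n0
  Y(L1) = 0.000-0.1985j S between n2,n1
  Y(R3) = 0.0001486+0.000j S between n0,n1
  Y(R4) = 0.5263+0.000j S between n2,n1
  I1: injects 0.541 A into n1 (from n2)
  V1: constraint V(n1)−V(n2) = 5.88
Assemble and solve the 3×3 MNA system:
  V(n1)=5.874+0.000j  V(n2)=-0.005607+0.000j
  i(V1)=-2.556+1.167j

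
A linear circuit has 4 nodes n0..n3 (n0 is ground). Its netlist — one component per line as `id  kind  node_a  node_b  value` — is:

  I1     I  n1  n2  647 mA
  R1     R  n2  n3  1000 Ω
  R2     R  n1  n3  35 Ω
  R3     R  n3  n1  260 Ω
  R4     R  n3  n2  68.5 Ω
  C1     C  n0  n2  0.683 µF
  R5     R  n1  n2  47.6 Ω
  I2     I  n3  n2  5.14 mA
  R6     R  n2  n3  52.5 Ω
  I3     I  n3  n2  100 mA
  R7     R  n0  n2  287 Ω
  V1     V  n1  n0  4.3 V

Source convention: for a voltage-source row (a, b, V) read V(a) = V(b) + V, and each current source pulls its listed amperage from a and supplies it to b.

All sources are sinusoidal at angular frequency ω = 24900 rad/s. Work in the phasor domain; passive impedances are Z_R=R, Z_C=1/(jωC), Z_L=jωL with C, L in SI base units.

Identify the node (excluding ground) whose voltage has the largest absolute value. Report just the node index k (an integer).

2

Element admittances at ω=24900 rad/s:
  I1: injects 0.647 A into n2 (from n1)
  Y(R1) = 0.001000+0.000j S between n2,n3
  Y(R2) = 0.02857+0.000j S between n1,n3
  Y(R3) = 0.003846+0.000j S between n3,n1
  Y(R4) = 0.01460+0.000j S between n3,n2
  Y(C1) = 0.000+0.01701j S between n0,n2
  Y(R5) = 0.02101+0.000j S between n1,n2
  I2: injects 0.00514 A into n2 (from n3)
  Y(R6) = 0.01905+0.000j S between n2,n3
  I3: injects 0.1 A into n2 (from n3)
  Y(R7) = 0.003484+0.000j S between n0,n2
  V1: constraint V(n1)−V(n0) = 4.3
Assemble and solve the 4×4 MNA system:
  V(n1)=4.300+0.000j  V(n2)=17.83-7.351j  V(n3)=9.720-3.798j
  i(V1)=-0.1871-0.2776j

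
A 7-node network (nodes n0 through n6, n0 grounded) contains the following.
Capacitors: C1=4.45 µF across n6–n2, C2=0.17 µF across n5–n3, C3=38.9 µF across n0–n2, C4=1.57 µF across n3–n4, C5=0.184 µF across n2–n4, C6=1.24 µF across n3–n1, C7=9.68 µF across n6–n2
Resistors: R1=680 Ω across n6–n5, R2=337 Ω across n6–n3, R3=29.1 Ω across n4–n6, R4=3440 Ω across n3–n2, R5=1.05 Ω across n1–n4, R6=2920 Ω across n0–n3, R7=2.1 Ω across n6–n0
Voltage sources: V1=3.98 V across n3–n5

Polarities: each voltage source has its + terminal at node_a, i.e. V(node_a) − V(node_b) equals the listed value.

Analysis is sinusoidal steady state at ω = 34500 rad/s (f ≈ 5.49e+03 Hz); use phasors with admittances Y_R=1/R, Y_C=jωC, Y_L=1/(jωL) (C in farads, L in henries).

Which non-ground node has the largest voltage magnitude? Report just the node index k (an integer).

5

Element admittances at ω=34500 rad/s:
  Y(C1) = 0.000+0.1535j S between n6,n2
  Y(R1) = 0.001471+0.000j S between n6,n5
  Y(C2) = 0.000+0.005865j S between n5,n3
  Y(R2) = 0.002967+0.000j S between n6,n3
  Y(C3) = 0.000+1.342j S between n0,n2
  Y(R3) = 0.03436+0.000j S between n4,n6
  Y(C4) = 0.000+0.05416j S between n3,n4
  Y(C5) = 0.000+0.006348j S between n2,n4
  Y(R4) = 0.0002907+0.000j S between n3,n2
  Y(R5) = 0.9524+0.000j S between n1,n4
  Y(R6) = 0.0003425+0.000j S between n0,n3
  Y(C6) = 0.000+0.04278j S between n3,n1
  Y(C7) = 0.000+0.3340j S between n6,n2
  Y(R7) = 0.4762+0.000j S between n6,n0
  V1: constraint V(n3)−V(n5) = 3.98
Assemble and solve the 7×7 MNA system:
  V(n1)=0.1466-0.01700j  V(n2)=0.0002612-0.0002649j  V(n3)=0.1489-0.06961j  V(n4)=0.1443-0.01711j  V(n5)=-3.831-0.06961j  V(n6)=-0.0008536-0.0006861j
  i(V1)=-0.005633-0.02344j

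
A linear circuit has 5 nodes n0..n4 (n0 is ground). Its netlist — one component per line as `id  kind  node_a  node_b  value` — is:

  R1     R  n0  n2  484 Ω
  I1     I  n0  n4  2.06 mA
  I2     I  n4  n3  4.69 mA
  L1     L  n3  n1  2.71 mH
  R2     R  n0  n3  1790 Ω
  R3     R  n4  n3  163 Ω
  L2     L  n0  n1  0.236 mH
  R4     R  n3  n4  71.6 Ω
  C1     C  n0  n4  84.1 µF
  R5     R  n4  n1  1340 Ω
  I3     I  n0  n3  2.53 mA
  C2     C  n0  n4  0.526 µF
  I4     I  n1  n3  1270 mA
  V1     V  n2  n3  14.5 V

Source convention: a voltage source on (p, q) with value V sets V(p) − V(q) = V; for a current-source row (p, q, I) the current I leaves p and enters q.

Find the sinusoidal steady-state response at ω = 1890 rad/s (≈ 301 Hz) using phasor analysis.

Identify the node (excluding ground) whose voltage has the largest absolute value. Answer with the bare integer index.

Apply KCL at each of the 4 non-ground nodes and solve the resulting linear system.
Node n1: branches {L1, L2, R5, I4} → V_1 = 0.06435-0.01089j
Node n2: branches {R1, V1} → V_2 = 15.30+6.366j
Node n3: branches {I2, L1, R2, R3, R4, I3, I4, V1} → V_3 = 0.8034+6.366j
Node n4: branches {I1, I2, R3, R4, C1, R5, C2} → V_4 = 0.7975+0.01913j
Source currents: i(V1)=-0.03162-0.01315j

2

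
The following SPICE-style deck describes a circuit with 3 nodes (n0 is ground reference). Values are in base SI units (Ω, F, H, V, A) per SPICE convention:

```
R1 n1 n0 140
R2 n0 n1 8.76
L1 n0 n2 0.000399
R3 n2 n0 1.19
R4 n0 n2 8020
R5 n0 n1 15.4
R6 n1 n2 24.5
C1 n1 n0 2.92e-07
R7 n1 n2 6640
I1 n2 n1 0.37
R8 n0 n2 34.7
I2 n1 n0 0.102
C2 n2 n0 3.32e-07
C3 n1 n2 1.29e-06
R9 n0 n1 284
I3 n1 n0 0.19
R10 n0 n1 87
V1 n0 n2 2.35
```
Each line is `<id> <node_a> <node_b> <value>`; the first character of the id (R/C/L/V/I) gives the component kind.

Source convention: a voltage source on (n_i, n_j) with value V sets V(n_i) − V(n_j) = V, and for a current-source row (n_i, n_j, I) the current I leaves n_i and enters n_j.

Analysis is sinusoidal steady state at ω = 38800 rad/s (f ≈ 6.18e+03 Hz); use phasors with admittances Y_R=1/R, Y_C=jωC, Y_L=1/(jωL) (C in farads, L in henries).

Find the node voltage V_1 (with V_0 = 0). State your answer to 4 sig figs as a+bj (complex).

-0.1865-0.4383j V

Apply KCL at each of the 2 non-ground nodes and solve the resulting linear system.
Node n1: branches {R1, R2, R5, R6, C1, R7, I1, I2, C3, R9, I3, R10} → V_1 = -0.1865-0.4383j
Node n2: branches {L1, R3, R4, R6, R7, I1, R8, C2, C3, V1} → V_2 = -2.350+0.000j
Source currents: i(V1)=-1.783+0.03120j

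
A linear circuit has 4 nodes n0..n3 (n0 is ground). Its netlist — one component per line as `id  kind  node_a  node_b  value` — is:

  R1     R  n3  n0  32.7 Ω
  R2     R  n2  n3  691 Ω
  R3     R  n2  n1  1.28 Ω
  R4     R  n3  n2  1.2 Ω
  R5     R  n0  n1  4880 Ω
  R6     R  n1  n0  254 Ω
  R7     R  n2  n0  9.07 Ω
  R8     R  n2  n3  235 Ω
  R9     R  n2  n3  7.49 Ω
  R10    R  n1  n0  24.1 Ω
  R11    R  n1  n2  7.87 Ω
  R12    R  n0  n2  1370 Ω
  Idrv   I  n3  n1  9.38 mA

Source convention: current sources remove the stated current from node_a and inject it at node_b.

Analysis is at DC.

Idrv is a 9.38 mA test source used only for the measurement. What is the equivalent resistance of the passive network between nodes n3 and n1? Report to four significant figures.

Element admittances at DC:
  Y(R1) = 0.03058 S between n3,n0
  Y(R2) = 0.001447 S between n2,n3
  Y(R3) = 0.7812 S between n2,n1
  Y(R4) = 0.8333 S between n3,n2
  Y(R5) = 0.0002049 S between n0,n1
  Y(R6) = 0.003937 S between n1,n0
  Y(R7) = 0.1103 S between n2,n0
  Y(R8) = 0.004255 S between n2,n3
  Y(R9) = 0.1335 S between n2,n3
  Y(R10) = 0.04149 S between n1,n0
  Y(R11) = 0.1271 S between n1,n2
  Y(R12) = 0.0007299 S between n0,n2
  Idrv: injects 0.00938 A into n1 (from n3)
Assemble and solve the 3×3 MNA system:
  V(n1)=0.008991  V(n2)=-0.0008842  V(n3)=-0.01021

R_eq = 2.047 Ω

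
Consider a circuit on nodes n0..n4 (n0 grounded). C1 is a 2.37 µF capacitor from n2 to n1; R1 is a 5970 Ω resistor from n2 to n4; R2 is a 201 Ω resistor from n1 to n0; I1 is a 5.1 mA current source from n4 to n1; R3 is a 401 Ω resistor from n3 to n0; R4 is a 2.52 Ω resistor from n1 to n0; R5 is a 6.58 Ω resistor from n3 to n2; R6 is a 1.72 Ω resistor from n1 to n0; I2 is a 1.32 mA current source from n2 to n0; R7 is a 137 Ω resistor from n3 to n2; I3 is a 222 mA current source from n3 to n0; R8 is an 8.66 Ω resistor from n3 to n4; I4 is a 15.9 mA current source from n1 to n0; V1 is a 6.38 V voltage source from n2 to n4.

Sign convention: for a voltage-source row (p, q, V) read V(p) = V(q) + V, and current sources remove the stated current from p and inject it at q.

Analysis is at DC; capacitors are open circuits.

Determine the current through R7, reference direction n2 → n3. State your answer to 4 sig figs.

0.01940 A

Element admittances at DC:
  Y(C1) = 0.000 S between n2,n1
  Y(R1) = 0.0001675 S between n2,n4
  Y(R2) = 0.004975 S between n1,n0
  I1: injects 0.0051 A into n1 (from n4)
  Y(R3) = 0.002494 S between n3,n0
  Y(R4) = 0.3968 S between n1,n0
  Y(R5) = 0.1520 S between n3,n2
  Y(R6) = 0.5814 S between n1,n0
  I2: injects 0.00132 A into n0 (from n2)
  Y(R7) = 0.007299 S between n3,n2
  I3: injects 0.222 A into n0 (from n3)
  Y(R8) = 0.1155 S between n3,n4
  I4: injects 0.0159 A into n0 (from n1)
  V1: constraint V(n2)−V(n4) = 6.38
Assemble and solve the 5×5 MNA system:
  V(n1)=-0.01098  V(n2)=-88.94  V(n3)=-91.60  V(n4)=-95.32
  i(V1)=-0.4258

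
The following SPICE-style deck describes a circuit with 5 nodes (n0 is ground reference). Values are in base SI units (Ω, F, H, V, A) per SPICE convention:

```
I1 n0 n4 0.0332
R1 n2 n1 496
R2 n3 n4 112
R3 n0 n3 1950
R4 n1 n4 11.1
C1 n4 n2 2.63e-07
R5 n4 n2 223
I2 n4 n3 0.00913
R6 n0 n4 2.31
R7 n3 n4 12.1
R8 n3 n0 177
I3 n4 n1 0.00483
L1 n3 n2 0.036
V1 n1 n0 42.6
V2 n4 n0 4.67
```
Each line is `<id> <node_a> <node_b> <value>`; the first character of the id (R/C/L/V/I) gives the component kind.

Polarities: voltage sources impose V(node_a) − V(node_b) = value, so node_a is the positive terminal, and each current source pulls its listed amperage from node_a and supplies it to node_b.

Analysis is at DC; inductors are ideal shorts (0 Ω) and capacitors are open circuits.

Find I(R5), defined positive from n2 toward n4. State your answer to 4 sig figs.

0.002445 A

Apply KCL at each of the 4 non-ground nodes and solve the resulting linear system.
Node n1: branches {R1, R4, I3, V1} → V_1 = 42.60
Node n2: branches {R1, C1, R5, L1} → V_2 = 5.215
Node n3: branches {R2, R3, I2, R7, R8, L1} → V_3 = 5.215
Node n4: branches {I1, R2, R4, C1, R5, I2, R6, R7, I3, V2} → V_4 = 4.670
Source currents: i(L1)=-0.07293, i(V1)=-3.488, i(V2)=1.467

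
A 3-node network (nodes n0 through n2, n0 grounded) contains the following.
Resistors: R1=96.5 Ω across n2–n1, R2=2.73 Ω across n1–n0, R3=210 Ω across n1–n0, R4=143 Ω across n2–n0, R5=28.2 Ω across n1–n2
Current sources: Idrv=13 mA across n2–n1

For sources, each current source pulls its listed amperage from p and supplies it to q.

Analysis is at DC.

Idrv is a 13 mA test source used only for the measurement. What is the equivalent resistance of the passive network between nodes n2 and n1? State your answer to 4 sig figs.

R_eq = 18.98 Ω

Apply KCL at each of the 2 non-ground nodes and solve the resulting linear system.
Node n1: branches {R1, R2, R3, R5, Idrv} → V_1 = 0.004564
Node n2: branches {R1, R4, R5, Idrv} → V_2 = -0.2422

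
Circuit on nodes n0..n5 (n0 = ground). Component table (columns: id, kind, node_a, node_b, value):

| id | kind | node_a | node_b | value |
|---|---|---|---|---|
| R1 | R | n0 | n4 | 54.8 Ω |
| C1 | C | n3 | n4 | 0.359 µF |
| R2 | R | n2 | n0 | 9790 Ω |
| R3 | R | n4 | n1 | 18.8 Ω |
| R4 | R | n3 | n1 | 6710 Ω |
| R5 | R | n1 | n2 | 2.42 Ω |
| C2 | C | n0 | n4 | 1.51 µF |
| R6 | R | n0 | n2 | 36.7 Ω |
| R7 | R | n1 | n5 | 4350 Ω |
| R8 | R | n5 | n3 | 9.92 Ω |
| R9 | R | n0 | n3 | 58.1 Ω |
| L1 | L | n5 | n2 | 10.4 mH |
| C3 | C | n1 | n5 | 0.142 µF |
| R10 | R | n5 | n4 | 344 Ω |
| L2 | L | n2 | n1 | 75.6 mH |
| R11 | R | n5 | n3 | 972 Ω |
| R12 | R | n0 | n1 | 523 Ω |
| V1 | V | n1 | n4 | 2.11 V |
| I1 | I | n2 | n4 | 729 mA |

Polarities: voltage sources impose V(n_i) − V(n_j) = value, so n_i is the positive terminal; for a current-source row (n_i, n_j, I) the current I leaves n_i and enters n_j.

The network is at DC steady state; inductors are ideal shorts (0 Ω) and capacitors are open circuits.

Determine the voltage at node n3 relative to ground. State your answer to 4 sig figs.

0.5293 V

Element admittances at DC:
  Y(R1) = 0.01825 S between n0,n4
  Y(C1) = 0.000 S between n3,n4
  Y(R2) = 0.0001021 S between n2,n0
  Y(R3) = 0.05319 S between n4,n1
  Y(R4) = 0.0001490 S between n3,n1
  Y(R5) = 0.4132 S between n1,n2
  Y(C2) = 0.000 S between n0,n4
  Y(R6) = 0.02725 S between n0,n2
  Y(R7) = 0.0002299 S between n1,n5
  Y(R8) = 0.1008 S between n5,n3
  Y(R9) = 0.01721 S between n0,n3
  L1: short n5↔n2 (DC inductor)
  Y(C3) = 0.000 S between n1,n5
  Y(R10) = 0.002907 S between n5,n4
  L2: short n2↔n1 (DC inductor)
  Y(R11) = 0.001029 S between n5,n3
  Y(R12) = 0.001912 S between n0,n1
  V1: constraint V(n1)−V(n4) = 2.11
  I1: injects 0.729 A into n4 (from n2)
Assemble and solve the 8×8 MNA system:
  V(n1)=0.6187  V(n2)=0.6187  V(n3)=0.5293  V(n4)=-1.491  V(n5)=0.6187
  i(L1)=-0.01523  i(L2)=-0.7612  i(V1)=-0.8746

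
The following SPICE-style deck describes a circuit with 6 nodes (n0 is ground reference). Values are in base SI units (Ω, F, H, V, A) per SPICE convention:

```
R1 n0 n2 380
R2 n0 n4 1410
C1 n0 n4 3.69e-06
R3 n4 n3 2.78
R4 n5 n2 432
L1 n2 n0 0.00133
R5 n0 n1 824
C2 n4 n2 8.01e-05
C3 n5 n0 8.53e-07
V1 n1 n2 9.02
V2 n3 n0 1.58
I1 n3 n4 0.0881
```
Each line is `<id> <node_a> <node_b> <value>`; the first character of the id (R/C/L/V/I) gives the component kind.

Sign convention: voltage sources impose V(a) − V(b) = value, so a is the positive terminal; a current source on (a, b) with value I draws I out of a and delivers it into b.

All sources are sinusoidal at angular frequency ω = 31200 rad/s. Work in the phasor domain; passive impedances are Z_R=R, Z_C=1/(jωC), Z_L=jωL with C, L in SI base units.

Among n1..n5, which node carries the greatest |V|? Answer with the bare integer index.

MNA unknowns: 5 node voltages V₁..V_5 plus 2 source currents (V1, V2)
R1: Y=0.002632+0.000j on G[0,2]
R2: Y=0.0007092+0.000j on G[0,4]
C1: Y=0.000+0.1151j on G[0,4]
R3: Y=0.3597+0.000j on G[4,3]
R4: Y=0.002315+0.000j on G[5,2]
L1: Y=0.000-0.02410j on G[2,0]
R5: Y=0.001214+0.000j on G[0,1]
C2: Y=0.000+2.499j on G[4,2]
C3: Y=0.000+0.02661j on G[5,0]
V1: row V1−V2=9.02, i_V1 at 1,2
V2: row V3−V0=1.58, i_V2 at 3,0
I1: z[3]−=0.0881, z[4]+=0.0881
solve → V1=10.69-0.4070j, V2=1.675-0.4070j, V3=1.580+0.000j, V4=1.658-0.4116j, V5=-0.02256-0.1476j
aux → i_V1=-0.01298+0.0004939j, i_V2=-0.06007-0.1481j

1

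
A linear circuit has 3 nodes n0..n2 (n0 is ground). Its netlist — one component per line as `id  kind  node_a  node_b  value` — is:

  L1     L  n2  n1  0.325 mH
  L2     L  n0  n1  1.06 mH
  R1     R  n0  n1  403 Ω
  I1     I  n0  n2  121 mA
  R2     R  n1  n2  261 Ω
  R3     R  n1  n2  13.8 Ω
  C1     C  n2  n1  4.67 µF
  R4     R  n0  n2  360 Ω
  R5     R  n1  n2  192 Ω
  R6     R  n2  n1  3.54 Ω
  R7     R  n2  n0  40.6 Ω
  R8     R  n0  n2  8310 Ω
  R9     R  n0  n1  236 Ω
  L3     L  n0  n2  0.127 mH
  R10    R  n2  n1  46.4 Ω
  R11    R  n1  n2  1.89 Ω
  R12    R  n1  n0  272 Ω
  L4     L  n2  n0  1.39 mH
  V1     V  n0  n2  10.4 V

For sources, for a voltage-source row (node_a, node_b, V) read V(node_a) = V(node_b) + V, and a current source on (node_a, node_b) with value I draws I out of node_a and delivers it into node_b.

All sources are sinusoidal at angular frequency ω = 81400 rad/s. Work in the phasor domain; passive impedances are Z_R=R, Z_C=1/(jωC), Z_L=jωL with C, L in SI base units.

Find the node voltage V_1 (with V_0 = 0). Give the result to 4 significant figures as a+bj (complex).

Apply KCL at each of the 2 non-ground nodes and solve the resulting linear system.
Node n1: branches {L1, L2, R1, R2, R3, C1, R5, R6, R9, R10, R11, R12} → V_1 = -10.34-0.1526j
Node n2: branches {L1, I1, R2, R3, C1, R4, R5, R6, R7, R8, L3, R10, R11, L4, V1} → V_2 = -10.40+0.000j
Source currents: i(V1)=-0.5165+1.216j

-10.34-0.1526j V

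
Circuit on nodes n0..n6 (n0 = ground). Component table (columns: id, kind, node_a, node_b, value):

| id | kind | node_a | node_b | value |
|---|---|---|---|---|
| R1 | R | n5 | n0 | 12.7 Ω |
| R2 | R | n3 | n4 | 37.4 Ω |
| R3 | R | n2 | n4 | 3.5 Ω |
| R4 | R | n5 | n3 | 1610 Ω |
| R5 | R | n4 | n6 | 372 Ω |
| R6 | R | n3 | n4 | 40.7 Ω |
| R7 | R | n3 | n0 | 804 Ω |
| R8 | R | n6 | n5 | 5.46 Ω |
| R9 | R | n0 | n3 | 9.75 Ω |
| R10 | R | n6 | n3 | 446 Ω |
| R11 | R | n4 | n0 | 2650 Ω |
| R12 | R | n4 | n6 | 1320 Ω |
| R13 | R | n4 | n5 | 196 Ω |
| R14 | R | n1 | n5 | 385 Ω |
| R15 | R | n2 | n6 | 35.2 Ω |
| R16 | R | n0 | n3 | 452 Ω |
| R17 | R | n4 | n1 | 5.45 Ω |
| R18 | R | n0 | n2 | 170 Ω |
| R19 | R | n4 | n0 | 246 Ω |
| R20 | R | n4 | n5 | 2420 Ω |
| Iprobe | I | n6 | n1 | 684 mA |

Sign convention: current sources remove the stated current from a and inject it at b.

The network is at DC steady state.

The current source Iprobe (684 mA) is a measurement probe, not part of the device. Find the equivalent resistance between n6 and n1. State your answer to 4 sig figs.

Element admittances at DC:
  Y(R1) = 0.07874 S between n5,n0
  Y(R2) = 0.02674 S between n3,n4
  Y(R3) = 0.2857 S between n2,n4
  Y(R4) = 0.0006211 S between n5,n3
  Y(R5) = 0.002688 S between n4,n6
  Y(R6) = 0.02457 S between n3,n4
  Y(R7) = 0.001244 S between n3,n0
  Y(R8) = 0.1832 S between n6,n5
  Y(R9) = 0.1026 S between n0,n3
  Y(R10) = 0.002242 S between n6,n3
  Y(R11) = 0.0003774 S between n4,n0
  Y(R12) = 0.0007576 S between n4,n6
  Y(R13) = 0.005102 S between n4,n5
  Y(R14) = 0.002597 S between n1,n5
  Y(R15) = 0.02841 S between n2,n6
  Y(R16) = 0.002212 S between n0,n3
  Y(R17) = 0.1835 S between n4,n1
  Y(R18) = 0.005882 S between n0,n2
  Y(R19) = 0.004065 S between n4,n0
  Y(R20) = 0.0004132 S between n4,n5
  Iprobe: injects 0.684 A into n1 (from n6)
Assemble and solve the 6×6 MNA system:
  V(n1)=9.646  V(n2)=4.993  V(n3)=1.870  V(n4)=6.100  V(n5)=-3.235  V(n6)=-5.107

R_eq = 21.57 Ω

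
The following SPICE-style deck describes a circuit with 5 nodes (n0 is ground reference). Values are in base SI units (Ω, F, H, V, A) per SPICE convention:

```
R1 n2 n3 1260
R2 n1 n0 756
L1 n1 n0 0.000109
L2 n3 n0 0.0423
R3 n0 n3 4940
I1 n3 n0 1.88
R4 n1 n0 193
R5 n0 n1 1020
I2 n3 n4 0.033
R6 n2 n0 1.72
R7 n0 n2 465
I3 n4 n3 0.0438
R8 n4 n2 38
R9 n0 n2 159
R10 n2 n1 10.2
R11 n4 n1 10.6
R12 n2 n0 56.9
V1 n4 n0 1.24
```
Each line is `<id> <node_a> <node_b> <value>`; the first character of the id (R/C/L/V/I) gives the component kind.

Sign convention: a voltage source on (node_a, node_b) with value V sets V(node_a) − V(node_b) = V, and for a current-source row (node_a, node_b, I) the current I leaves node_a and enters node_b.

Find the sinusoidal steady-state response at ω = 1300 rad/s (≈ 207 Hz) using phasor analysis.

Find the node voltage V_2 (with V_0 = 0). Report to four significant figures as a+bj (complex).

0.03874-0.1087j V

Apply KCL at each of the 4 non-ground nodes and solve the resulting linear system.
Node n1: branches {R2, L1, R4, R5, R10, R11} → V_1 = 0.001994+0.01706j
Node n2: branches {R1, R6, R7, R8, R9, R10, R12} → V_2 = 0.03874-0.1087j
Node n3: branches {R1, L2, R3, I1, I2, I3} → V_3 = -5.608-102.5j
Node n4: branches {I2, I3, R8, R11, V1} → V_4 = 1.240+0.000j
Source currents: i(V1)=-0.1592-0.001252j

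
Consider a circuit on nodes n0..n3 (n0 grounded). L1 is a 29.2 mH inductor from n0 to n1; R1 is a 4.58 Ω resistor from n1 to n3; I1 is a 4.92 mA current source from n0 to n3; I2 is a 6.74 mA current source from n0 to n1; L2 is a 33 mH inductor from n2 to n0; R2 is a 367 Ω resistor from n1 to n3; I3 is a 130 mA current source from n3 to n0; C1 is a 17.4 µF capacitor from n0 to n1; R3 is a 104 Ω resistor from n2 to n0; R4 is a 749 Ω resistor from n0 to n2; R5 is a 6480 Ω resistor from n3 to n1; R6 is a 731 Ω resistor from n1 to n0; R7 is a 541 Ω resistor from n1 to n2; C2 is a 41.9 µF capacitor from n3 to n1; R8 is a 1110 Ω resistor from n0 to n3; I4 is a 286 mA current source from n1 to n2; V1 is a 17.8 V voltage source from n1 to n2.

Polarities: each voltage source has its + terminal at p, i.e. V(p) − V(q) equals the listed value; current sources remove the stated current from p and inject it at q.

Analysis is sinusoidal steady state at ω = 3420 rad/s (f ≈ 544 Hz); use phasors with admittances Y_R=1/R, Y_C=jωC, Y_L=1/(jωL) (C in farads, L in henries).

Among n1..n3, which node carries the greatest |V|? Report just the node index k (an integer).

Element admittances at ω=3420 rad/s:
  Y(L1) = 0.000-0.01001j S between n0,n1
  Y(R1) = 0.2183+0.000j S between n1,n3
  I1: injects 0.00492 A into n3 (from n0)
  I2: injects 0.00674 A into n1 (from n0)
  Y(L2) = 0.000-0.008861j S between n2,n0
  Y(R2) = 0.002725+0.000j S between n1,n3
  I3: injects 0.13 A into n0 (from n3)
  Y(C1) = 0.000+0.05951j S between n0,n1
  Y(R3) = 0.009615+0.000j S between n2,n0
  Y(R4) = 0.001335+0.000j S between n0,n2
  Y(R5) = 0.0001543+0.000j S between n3,n1
  Y(R6) = 0.001368+0.000j S between n1,n0
  Y(R7) = 0.001848+0.000j S between n1,n2
  Y(C2) = 0.000+0.1433j S between n3,n1
  Y(R8) = 0.0009009+0.000j S between n0,n3
  I4: injects 0.286 A into n2 (from n1)
  V1: constraint V(n1)−V(n2) = 17.8
Assemble and solve the 4×4 MNA system:
  V(n1)=-2.958-2.856j  V(n2)=-20.76-2.856j  V(n3)=-3.342-2.596j
  i(V1)=-0.5715+0.1527j

2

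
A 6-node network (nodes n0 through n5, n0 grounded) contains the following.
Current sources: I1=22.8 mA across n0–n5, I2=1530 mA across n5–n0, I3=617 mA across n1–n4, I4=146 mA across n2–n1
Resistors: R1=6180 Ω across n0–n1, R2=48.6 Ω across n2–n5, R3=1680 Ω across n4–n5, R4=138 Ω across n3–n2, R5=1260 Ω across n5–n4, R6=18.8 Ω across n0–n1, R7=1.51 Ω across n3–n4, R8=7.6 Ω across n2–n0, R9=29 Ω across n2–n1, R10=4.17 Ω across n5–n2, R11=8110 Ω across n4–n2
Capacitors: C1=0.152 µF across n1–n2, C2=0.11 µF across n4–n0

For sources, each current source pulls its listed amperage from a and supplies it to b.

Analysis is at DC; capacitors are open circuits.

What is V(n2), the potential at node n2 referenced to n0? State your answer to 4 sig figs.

-8.006 V

Apply KCL at each of the 5 non-ground nodes and solve the resulting linear system.
Node n1: branches {R1, C1, R6, I3, R9, I4} → V_1 = -8.505
Node n2: branches {R2, R4, C1, R8, R9, R10, R11, I4} → V_2 = -8.006
Node n3: branches {R4, R7} → V_3 = 61.45
Node n4: branches {R3, R5, C2, I3, R7, R11} → V_4 = 62.21
Node n5: branches {I1, R2, R3, R5, I2, R10} → V_5 = -13.39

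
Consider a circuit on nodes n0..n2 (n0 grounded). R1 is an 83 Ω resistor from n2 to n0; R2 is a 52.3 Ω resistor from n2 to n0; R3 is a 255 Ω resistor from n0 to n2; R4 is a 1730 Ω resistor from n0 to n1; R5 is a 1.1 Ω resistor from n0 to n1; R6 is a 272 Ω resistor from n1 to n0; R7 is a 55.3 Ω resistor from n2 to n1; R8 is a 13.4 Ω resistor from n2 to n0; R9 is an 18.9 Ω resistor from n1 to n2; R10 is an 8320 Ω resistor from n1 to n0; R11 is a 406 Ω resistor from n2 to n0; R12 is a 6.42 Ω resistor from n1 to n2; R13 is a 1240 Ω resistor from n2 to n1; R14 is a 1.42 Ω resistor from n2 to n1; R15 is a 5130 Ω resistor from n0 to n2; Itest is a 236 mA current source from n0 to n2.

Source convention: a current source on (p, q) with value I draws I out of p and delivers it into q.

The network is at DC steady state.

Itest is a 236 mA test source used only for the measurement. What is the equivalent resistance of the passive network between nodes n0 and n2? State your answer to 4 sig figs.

R_eq = 1.743 Ω

Apply KCL at each of the 2 non-ground nodes and solve the resulting linear system.
Node n1: branches {R4, R5, R6, R7, R9, R10, R12, R13, R14} → V_1 = 0.2077
Node n2: branches {R1, R2, R3, R7, R8, R9, R11, R12, R13, R14, R15, Itest} → V_2 = 0.4114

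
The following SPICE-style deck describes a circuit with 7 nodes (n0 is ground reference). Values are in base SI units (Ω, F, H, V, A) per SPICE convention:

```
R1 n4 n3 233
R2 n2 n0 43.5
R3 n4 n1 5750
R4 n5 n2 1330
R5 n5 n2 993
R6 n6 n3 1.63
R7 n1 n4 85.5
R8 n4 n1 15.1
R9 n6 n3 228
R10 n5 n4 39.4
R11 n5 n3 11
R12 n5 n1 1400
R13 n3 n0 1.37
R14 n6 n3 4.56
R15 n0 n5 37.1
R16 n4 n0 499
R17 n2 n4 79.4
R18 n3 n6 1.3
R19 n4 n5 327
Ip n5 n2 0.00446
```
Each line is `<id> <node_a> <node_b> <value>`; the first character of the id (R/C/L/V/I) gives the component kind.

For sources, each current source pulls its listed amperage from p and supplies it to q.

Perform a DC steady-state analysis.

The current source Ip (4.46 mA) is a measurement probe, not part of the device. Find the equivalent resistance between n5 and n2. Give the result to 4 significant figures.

R_eq = 33.78 Ω

MNA unknowns: 6 node voltages V₁..V_6
R1: Y=0.004292 on G[4,3]
R2: Y=0.02299 on G[2,0]
R3: Y=0.0001739 on G[4,1]
R4: Y=0.0007519 on G[5,2]
R5: Y=0.001007 on G[5,2]
R6: Y=0.6135 on G[6,3]
R7: Y=0.01170 on G[1,4]
R8: Y=0.06623 on G[4,1]
R9: Y=0.004386 on G[6,3]
R10: Y=0.02538 on G[5,4]
R11: Y=0.09091 on G[5,3]
R12: Y=0.0007143 on G[5,1]
R13: Y=0.7299 on G[3,0]
R14: Y=0.2193 on G[6,3]
R15: Y=0.02695 on G[0,5]
R16: Y=0.002004 on G[4,0]
R17: Y=0.01259 on G[2,4]
R18: Y=0.7692 on G[3,6]
R19: Y=0.003058 on G[4,5]
Ip: z[5]−=0.00446, z[2]+=0.00446
solve → V1=0.01516, V2=0.1234, V3=-0.002922, V4=0.01555, V5=-0.02726, V6=-0.002922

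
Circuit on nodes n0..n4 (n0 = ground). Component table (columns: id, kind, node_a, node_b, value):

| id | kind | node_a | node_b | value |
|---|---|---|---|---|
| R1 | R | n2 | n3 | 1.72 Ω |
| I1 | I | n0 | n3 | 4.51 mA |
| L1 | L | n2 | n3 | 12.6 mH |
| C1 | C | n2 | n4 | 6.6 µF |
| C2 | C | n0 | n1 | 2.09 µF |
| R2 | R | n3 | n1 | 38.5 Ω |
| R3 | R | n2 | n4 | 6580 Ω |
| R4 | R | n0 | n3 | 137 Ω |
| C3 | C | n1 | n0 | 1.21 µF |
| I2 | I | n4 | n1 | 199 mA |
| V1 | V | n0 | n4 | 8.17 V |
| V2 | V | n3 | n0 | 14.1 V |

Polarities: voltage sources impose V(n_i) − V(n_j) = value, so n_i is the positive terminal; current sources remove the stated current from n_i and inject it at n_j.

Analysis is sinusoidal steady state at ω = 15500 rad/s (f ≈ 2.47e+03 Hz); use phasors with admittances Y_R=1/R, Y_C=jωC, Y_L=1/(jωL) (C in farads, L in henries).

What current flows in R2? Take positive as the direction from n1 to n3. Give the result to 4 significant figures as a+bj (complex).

Element admittances at ω=15500 rad/s:
  Y(R1) = 0.5814+0.000j S between n2,n3
  I1: injects 0.00451 A into n3 (from n0)
  Y(L1) = 0.000-0.005120j S between n2,n3
  Y(C1) = 0.000+0.1023j S between n2,n4
  Y(C2) = 0.000+0.03240j S between n0,n1
  Y(R2) = 0.02597+0.000j S between n3,n1
  Y(R3) = 0.0001520+0.000j S between n2,n4
  Y(R4) = 0.007299+0.000j S between n0,n3
  Y(C3) = 0.000+0.01876j S between n1,n0
  I2: injects 0.199 A into n1 (from n4)
  V1: constraint V(n0)−V(n4) = 8.17
  V2: constraint V(n3)−V(n0) = 14.1
Assemble and solve the 6×6 MNA system:
  V(n1)=4.461-8.785j  V(n2)=13.46-3.810j  V(n3)=14.10+0.000j  V(n4)=-8.170+0.000j
  i(V1)=-0.1941-2.212j  i(V2)=-0.7418-2.440j

-0.2504-0.2282j A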